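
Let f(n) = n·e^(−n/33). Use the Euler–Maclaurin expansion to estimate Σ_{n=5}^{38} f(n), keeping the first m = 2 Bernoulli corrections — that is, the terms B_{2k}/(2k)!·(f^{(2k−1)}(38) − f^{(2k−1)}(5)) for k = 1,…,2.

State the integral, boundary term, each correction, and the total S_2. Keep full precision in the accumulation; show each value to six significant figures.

Integral: ∫_5^38 x·e^(−x/33) dx = 336.937.
½[f(5) + f(38)] = ½[4.29702 + 12.0140] = 8.15550.
Integral + boundary = 345.092.
Order-1 term: 1/12 · (-0.0479026 − 0.729192) = -0.0647579.
After k=1: 345.028.
Order-2 term: −1/720 · (0.000536650 − 0.00224794) = 2.37679e-06.

S_2 ≈ 345.028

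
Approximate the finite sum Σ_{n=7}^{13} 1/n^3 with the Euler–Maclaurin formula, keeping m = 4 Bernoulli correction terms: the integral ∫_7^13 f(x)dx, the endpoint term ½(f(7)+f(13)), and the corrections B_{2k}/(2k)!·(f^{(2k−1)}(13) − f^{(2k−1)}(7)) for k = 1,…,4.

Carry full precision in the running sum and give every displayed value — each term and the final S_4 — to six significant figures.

∫_7^13 1/x^3 dx evaluates to 0.00724550.
Endpoint term: (f(7) + f(13))/2 = (0.00291545 + 0.000455166)/2 = 0.00168531.
Integral + boundary = 0.00893081.
Order-1 term: 1/12 · (-0.000105038 − (-0.00124948)) = 9.53701e-05.
Running total after k=1: 0.00902618.
Order-2 term: −1/720 · (-1.24306e-05 − (-0.000509992)) = -6.91057e-07.
Running total after k=2: 0.00902549.
Order-3 term: 1/30240 · (-3.08925e-06 − (-0.000437136)) = 1.43534e-08.
Running total after k=3: 0.00902550.
Order-4 term: −1/1209600 · (-1.31613e-06 − (-0.000642322)) = -5.29932e-10.

S_4 ≈ 0.00902550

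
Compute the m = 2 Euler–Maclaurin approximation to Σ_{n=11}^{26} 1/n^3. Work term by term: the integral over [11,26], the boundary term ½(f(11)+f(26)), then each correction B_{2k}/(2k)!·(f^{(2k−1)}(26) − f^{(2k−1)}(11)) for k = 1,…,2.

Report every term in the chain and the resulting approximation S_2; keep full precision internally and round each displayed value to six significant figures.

The integral term ∫_11^26 1/x^3 dx = 0.00339259.
Boundary: ½(f(11) + f(26)) = ½(0.000751315 + 5.68958e-05) = 0.000404105.
Integral + boundary = 0.00379669.
Correction k=1: B_{2}/2! · (f^{(1)}(26) − f^{(1)}(11)) = 1/12 · (-6.56490e-06 − (-0.000204904)) = 1.65283e-05.
Running total after k=1: 0.00381322.
Correction k=2: B_{4}/4! · (f^{(3)}(26) − f^{(3)}(11)) = −1/720 · (-1.94228e-07 − (-3.38684e-05)) = -4.67697e-08.

S_2 ≈ 0.00381317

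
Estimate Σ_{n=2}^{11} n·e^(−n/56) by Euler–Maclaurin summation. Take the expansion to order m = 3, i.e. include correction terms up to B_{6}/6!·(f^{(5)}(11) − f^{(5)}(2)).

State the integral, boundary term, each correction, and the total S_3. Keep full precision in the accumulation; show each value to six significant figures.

The integral term ∫_2^11 x·e^(−x/56) dx = 51.1786.
Endpoint term: (f(2) + f(11))/2 = (1.92983 + 9.03826)/2 = 5.48405.
Integral + boundary = 56.6626.
Order-1 term: 1/12 · (0.660263 − 0.930455) = -0.0225160.
After k=1: 56.6401.
Order-2 term: −1/720 · (0.000734561 − 0.000912081) = 2.46556e-07.
After k=2: 56.6401.
Order-3 term: 1/30240 · (4.01332e-07 − 4.87073e-07) = -2.83534e-12.

S_3 ≈ 56.6401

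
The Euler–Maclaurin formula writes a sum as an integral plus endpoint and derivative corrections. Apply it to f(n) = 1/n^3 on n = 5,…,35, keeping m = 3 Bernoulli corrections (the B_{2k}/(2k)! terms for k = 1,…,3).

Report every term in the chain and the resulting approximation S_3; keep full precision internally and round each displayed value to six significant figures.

S_3 ≈ 0.0239982

∫_5^35 1/x^3 dx evaluates to 0.0195918.
Boundary: ½(f(5) + f(35)) = ½(0.00800000 + 2.33236e-05) = 0.00401166.
Integral + boundary = 0.0236035.
k=1: B_{2}/(2)! × [f^{(1)}(35) − f^{(1)}(5)] = 1/12 × (-1.99917e-06 − (-0.00480000)) = 0.000399833.
Running total after k=1: 0.0240033.
k=2: B_{4}/(4)! × [f^{(3)}(35) − f^{(3)}(5)] = −1/720 × (-3.26395e-08 − (-0.00384000)) = -5.33329e-06.
Running total after k=2: 0.0239980.
k=3: B_{6}/(6)! × [f^{(5)}(35) − f^{(5)}(5)] = 1/30240 × (-1.11907e-09 − (-0.00645120)) = 2.13333e-07.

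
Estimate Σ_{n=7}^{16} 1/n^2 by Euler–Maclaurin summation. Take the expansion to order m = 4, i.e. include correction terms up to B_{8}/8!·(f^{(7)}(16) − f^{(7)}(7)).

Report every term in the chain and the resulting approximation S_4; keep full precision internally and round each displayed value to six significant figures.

∫_7^16 1/x^2 dx evaluates to 0.0803571.
Boundary: ½(f(7) + f(16)) = ½(0.0204082 + 0.00390625) = 0.0121572.
Running total after boundary: 0.0925143.
k=1: B_{2}/(2)! × [f^{(1)}(16) − f^{(1)}(7)] = 1/12 × (-0.000488281 − (-0.00583090)) = 0.000445219.
Partial sum through k=1: 0.0929596.
k=2: B_{4}/(4)! × [f^{(3)}(16) − f^{(3)}(7)] = −1/720 × (-2.28882e-05 − (-0.00142798)) = -1.95151e-06.
Partial sum through k=2: 0.0929576.
k=3: B_{6}/(6)! × [f^{(5)}(16) − f^{(5)}(7)] = 1/30240 × (-2.68221e-06 − (-0.000874271)) = 2.88224e-08.
Partial sum through k=3: 0.0929576.
k=4: B_{8}/(8)! × [f^{(7)}(16) − f^{(7)}(7)] = −1/1209600 × (-5.86733e-07 − (-0.000999167)) = -8.25546e-10.

S_4 ≈ 0.0929576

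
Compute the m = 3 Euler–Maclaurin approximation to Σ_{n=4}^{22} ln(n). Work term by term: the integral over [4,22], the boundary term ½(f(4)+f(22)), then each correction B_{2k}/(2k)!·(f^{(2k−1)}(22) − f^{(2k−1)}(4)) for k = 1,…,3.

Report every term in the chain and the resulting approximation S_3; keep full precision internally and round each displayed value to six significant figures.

Integral: ∫_4^22 ln(x) dx = 44.4578.
½[f(4) + f(22)] = ½[1.38629 + 3.09104] = 2.23867.
Running total after boundary: 46.6964.
Order-1 term: 1/12 · (0.0454545 − 0.250000) = -0.0170455.
Running total after k=1: 46.6794.
Order-2 term: −1/720 · (0.000187829 − 0.0312500) = 4.31419e-05.
Running total after k=2: 46.6794.
Order-3 term: 1/30240 · (4.65691e-06 − 0.0234375) = -7.74896e-07.

S_3 ≈ 46.6794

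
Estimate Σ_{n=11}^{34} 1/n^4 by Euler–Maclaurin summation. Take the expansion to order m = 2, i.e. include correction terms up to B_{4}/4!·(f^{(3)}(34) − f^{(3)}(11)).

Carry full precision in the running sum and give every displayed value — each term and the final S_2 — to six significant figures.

S_2 ≈ 0.000278536

∫_11^34 1/x^4 dx evaluates to 0.000241957.
½[f(11) + f(34)] = ½[6.83013e-05 + 7.48315e-07] = 3.45248e-05.
Integral + boundary = 0.000276482.
k=1: B_{2}/(2)! × [f^{(1)}(34) − f^{(1)}(11)] = 1/12 × (-8.80370e-08 − (-2.48369e-05)) = 2.06240e-06.
After k=1: 0.000278545.
k=2: B_{4}/(4)! × [f^{(3)}(34) − f^{(3)}(11)] = −1/720 × (-2.28470e-09 − (-6.15790e-06)) = -8.54946e-09.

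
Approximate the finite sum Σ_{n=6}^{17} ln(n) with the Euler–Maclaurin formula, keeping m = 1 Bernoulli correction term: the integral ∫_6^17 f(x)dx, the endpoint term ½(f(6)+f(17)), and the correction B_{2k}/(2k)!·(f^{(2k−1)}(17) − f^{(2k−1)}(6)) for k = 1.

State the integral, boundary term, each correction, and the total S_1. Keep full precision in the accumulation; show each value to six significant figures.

S_1 ≈ 28.7176

Integral: ∫_6^17 ln(x) dx = 26.4141.
Boundary: ½(f(6) + f(17)) = ½(1.79176 + 2.83321) = 2.31249.
So far: 28.7266.
Order-1 term: 1/12 · (0.0588235 − 0.166667) = -0.00898693.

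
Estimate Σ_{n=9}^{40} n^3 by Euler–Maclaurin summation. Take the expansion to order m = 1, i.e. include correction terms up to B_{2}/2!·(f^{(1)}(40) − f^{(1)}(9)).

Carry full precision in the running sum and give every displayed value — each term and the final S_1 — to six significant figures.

S_1 ≈ 671104

Integral: ∫_9^40 x^3 dx = 638360.
Endpoint term: (f(9) + f(40))/2 = (729.000 + 64000.0)/2 = 32364.5.
So far: 670724.
Correction k=1: B_{2}/2! · (f^{(1)}(40) − f^{(1)}(9)) = 1/12 · (4800.00 − 243.000) = 379.750.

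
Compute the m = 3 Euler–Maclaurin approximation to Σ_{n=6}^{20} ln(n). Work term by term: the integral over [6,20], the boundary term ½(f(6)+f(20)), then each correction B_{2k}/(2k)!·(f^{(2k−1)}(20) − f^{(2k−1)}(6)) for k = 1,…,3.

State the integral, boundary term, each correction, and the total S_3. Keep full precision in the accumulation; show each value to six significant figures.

The integral term ∫_6^20 ln(x) dx = 35.1641.
Endpoint term: (f(6) + f(20))/2 = (1.79176 + 2.99573)/2 = 2.39375.
Running total after boundary: 37.5578.
Correction k=1: B_{2}/2! · (f^{(1)}(20) − f^{(1)}(6)) = 1/12 · (0.0500000 − 0.166667) = -0.00972222.
After k=1: 37.5481.
Correction k=2: B_{4}/4! · (f^{(3)}(20) − f^{(3)}(6)) = −1/720 · (0.000250000 − 0.00925926) = 1.25129e-05.
After k=2: 37.5481.
Correction k=3: B_{6}/6! · (f^{(5)}(20) − f^{(5)}(6)) = 1/30240 · (7.50000e-06 − 0.00308642) = -1.01816e-07.

S_3 ≈ 37.5481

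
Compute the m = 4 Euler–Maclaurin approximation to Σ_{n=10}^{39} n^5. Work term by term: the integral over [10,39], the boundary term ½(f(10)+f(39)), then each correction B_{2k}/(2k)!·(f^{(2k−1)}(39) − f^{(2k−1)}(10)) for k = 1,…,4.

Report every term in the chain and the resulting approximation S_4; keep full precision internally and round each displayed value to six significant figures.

∫_10^39 x^5 dx evaluates to 5.86291e+08.
Boundary: ½(f(10) + f(39)) = ½(100000 + 9.02242e+07) = 4.51621e+07.
Running total after boundary: 6.31453e+08.
k=1: B_{2}/(2)! × [f^{(1)}(39) − f^{(1)}(10)] = 1/12 × (1.15672e+07 − 50000.0) = 959767.
Partial sum through k=1: 6.32412e+08.
k=2: B_{4}/(4)! × [f^{(3)}(39) − f^{(3)}(10)] = −1/720 × (91260.0 − 6000.00) = -118.417.
Partial sum through k=2: 6.32412e+08.
k=3: B_{6}/(6)! × [f^{(5)}(39) − f^{(5)}(10)] = 1/30240 × (120.000 − 120.000) = 0.00000.
Partial sum through k=3: 6.32412e+08.
k=4: B_{8}/(8)! × [f^{(7)}(39) − f^{(7)}(10)] = −1/1209600 × (0.00000 − 0.00000) = 0.00000.

S_4 ≈ 6.32412e+08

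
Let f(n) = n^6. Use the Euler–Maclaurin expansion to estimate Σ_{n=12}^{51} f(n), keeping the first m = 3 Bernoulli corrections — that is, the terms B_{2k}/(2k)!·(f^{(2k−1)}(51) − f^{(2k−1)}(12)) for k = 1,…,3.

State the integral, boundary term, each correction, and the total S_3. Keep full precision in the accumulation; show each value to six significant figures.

S_3 ≈ 1.37168e+11

Integral: ∫_12^51 x^6 dx = 1.28196e+11.
½[f(12) + f(51)] = ½[2.98598e+06 + 1.75963e+10] = 8.79964e+09.
Integral + boundary = 1.36996e+11.
Order-1 term: 1/12 · (2.07015e+09 − 1.49299e+06) = 1.72388e+08.
Partial sum through k=1: 1.37168e+11.
Order-2 term: −1/720 · (1.59181e+07 − 207360) = -21820.5.
Partial sum through k=2: 1.37168e+11.
Order-3 term: 1/30240 · (36720.0 − 8640.00) = 0.928571.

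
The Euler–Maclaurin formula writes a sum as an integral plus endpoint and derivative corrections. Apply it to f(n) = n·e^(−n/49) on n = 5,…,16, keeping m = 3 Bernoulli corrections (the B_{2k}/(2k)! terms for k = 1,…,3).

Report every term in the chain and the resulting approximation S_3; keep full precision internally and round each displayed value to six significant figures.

The integral term ∫_5^16 x·e^(−x/49) dx = 91.5887.
Boundary: ½(f(5) + f(16)) = ½(4.51496 + 11.5428) = 8.02886.
Integral + boundary = 99.6175.
Order-1 term: 1/12 · (0.485856 − 0.810851) = -0.0270829.
Running total after k=1: 99.5905.
Order-2 term: −1/720 · (0.000803290 − 0.00108989) = 3.98061e-07.
Running total after k=2: 99.5905.
Order-3 term: 1/30240 · (5.84850e-07 − 7.67211e-07) = -6.03046e-12.

S_3 ≈ 99.5905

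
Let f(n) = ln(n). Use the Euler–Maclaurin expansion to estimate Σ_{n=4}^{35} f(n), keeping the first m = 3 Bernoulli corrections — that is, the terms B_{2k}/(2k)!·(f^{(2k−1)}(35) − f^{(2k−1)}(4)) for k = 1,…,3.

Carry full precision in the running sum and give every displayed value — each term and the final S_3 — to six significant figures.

S_3 ≈ 90.3444

The integral term ∫_4^35 ln(x) dx = 87.8920.
Endpoint term: (f(4) + f(35))/2 = (1.38629 + 3.55535)/2 = 2.47082.
So far: 90.3628.
Correction k=1: B_{2}/2! · (f^{(1)}(35) − f^{(1)}(4)) = 1/12 · (0.0285714 − 0.250000) = -0.0184524.
Running total after k=1: 90.3444.
Correction k=2: B_{4}/4! · (f^{(3)}(35) − f^{(3)}(4)) = −1/720 · (4.66472e-05 − 0.0312500) = 4.33380e-05.
Running total after k=2: 90.3444.
Correction k=3: B_{6}/6! · (f^{(5)}(35) − f^{(5)}(4)) = 1/30240 · (4.56952e-07 − 0.0234375) = -7.75034e-07.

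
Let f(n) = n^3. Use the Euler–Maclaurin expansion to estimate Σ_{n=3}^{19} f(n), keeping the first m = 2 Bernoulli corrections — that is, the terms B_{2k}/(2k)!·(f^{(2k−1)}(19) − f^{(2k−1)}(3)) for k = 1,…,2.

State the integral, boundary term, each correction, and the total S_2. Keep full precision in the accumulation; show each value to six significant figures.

S_2 ≈ 36091.0

Integral: ∫_3^19 x^3 dx = 32560.0.
½[f(3) + f(19)] = ½[27.0000 + 6859.00] = 3443.00.
Running total after boundary: 36003.0.
Order-1 term: 1/12 · (1083.00 − 27.0000) = 88.0000.
Running total after k=1: 36091.0.
Order-2 term: −1/720 · (6.00000 − 6.00000) = 0.00000.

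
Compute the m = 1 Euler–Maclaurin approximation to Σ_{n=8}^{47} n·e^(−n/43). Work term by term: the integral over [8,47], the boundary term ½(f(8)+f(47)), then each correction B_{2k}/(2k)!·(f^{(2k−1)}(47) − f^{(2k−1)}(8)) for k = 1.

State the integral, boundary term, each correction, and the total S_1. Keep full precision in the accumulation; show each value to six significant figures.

Integral: ∫_8^47 x·e^(−x/43) dx = 523.475.
½[f(8) + f(47)] = ½[6.64188 + 15.7545] = 11.1982.
So far: 534.673.
Correction k=1: B_{2}/2! · (f^{(1)}(47) − f^{(1)}(8)) = 1/12 · (-0.0311815 − 0.675773) = -0.0589128.

S_1 ≈ 534.615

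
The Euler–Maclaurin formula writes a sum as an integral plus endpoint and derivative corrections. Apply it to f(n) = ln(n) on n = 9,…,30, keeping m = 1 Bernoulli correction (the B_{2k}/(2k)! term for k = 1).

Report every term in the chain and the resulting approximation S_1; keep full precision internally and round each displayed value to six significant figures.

S_1 ≈ 64.0536

∫_9^30 ln(x) dx evaluates to 61.2609.
Endpoint term: (f(9) + f(30))/2 = (2.19722 + 3.40120)/2 = 2.79921.
Running total after boundary: 64.0601.
k=1: B_{2}/(2)! × [f^{(1)}(30) − f^{(1)}(9)] = 1/12 × (0.0333333 − 0.111111) = -0.00648148.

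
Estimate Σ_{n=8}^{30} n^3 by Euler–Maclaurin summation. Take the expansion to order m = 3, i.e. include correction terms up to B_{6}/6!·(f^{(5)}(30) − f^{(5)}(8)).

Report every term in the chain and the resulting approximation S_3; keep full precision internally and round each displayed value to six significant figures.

S_3 ≈ 215441

Integral: ∫_8^30 x^3 dx = 201476.
½[f(8) + f(30)] = ½[512.000 + 27000.0] = 13756.0.
So far: 215232.
Order-1 term: 1/12 · (2700.00 − 192.000) = 209.000.
Partial sum through k=1: 215441.
Order-2 term: −1/720 · (6.00000 − 6.00000) = 0.00000.
Partial sum through k=2: 215441.
Order-3 term: 1/30240 · (0.00000 − 0.00000) = 0.00000.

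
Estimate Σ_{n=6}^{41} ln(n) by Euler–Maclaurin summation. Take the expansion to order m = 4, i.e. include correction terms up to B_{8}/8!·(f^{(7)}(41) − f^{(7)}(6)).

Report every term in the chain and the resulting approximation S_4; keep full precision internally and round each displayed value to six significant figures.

∫_6^41 ln(x) dx evaluates to 106.506.
Endpoint term: (f(6) + f(41))/2 = (1.79176 + 3.71357)/2 = 2.75267.
So far: 109.259.
Correction k=1: B_{2}/2! · (f^{(1)}(41) − f^{(1)}(6)) = 1/12 · (0.0243902 − 0.166667) = -0.0118564.
Partial sum through k=1: 109.247.
Correction k=2: B_{4}/4! · (f^{(3)}(41) − f^{(3)}(6)) = −1/720 · (2.90187e-05 − 0.00925926) = 1.28198e-05.
Partial sum through k=2: 109.247.
Correction k=3: B_{6}/6! · (f^{(5)}(41) − f^{(5)}(6)) = 1/30240 · (2.07153e-07 − 0.00308642) = -1.02057e-07.
Partial sum through k=3: 109.247.
Correction k=4: B_{8}/8! · (f^{(7)}(41) − f^{(7)}(6)) = −1/1209600 · (3.69697e-09 − 0.00257202) = 2.12633e-09.

S_4 ≈ 109.247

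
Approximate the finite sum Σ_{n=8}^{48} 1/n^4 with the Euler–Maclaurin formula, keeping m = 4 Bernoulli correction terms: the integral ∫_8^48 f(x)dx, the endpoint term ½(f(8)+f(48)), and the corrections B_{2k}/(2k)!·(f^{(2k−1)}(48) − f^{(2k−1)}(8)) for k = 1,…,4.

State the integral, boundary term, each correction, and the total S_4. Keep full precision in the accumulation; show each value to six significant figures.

S_4 ≈ 0.000780285

Integral: ∫_8^48 1/x^4 dx = 0.000648028.
½[f(8) + f(48)] = ½[0.000244141 + 1.88380e-07] = 0.000122165.
Integral + boundary = 0.000770192.
k=1: B_{2}/(2)! × [f^{(1)}(48) − f^{(1)}(8)] = 1/12 × (-1.56983e-08 − (-0.000122070)) = 1.01712e-05.
Partial sum through k=1: 0.000780363.
k=2: B_{4}/(4)! × [f^{(3)}(48) − f^{(3)}(8)] = −1/720 × (-2.04406e-10 − (-5.72205e-05)) = -7.94726e-08.
Partial sum through k=2: 0.000780284.
k=3: B_{6}/(6)! × [f^{(5)}(48) − f^{(5)}(8)] = 1/30240 × (-4.96819e-12 − (-5.00679e-05)) = 1.65568e-09.
Partial sum through k=3: 0.000780285.
k=4: B_{8}/(8)! × [f^{(7)}(48) − f^{(7)}(8)] = −1/1209600 × (-1.94070e-13 − (-7.04080e-05)) = -5.82077e-11.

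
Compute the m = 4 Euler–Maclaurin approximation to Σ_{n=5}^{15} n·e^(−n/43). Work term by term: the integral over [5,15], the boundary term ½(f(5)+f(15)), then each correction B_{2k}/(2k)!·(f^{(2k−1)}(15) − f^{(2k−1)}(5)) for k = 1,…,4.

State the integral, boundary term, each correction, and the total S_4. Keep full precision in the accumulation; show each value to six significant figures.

S_4 ≈ 85.3807

∫_5^15 x·e^(−x/43) dx evaluates to 77.8911.
Boundary: ½(f(5) + f(15)) = ½(4.45113 + 10.5826) = 7.51688.
So far: 85.4080.
Correction k=1: B_{2}/2! · (f^{(1)}(15) − f^{(1)}(5)) = 1/12 · (0.459401 − 0.786712) = -0.0272760.
Partial sum through k=1: 85.3807.
Correction k=2: B_{4}/4! · (f^{(3)}(15) − f^{(3)}(5)) = −1/720 · (0.00101158 − 0.00138841) = 5.23368e-07.
Partial sum through k=2: 85.3807.
Correction k=3: B_{6}/6! · (f^{(5)}(15) − f^{(5)}(5)) = 1/30240 · (9.59820e-07 − 1.27168e-06) = -1.03128e-11.
Partial sum through k=3: 85.3807.
Correction k=4: B_{8}/8! · (f^{(7)}(15) − f^{(7)}(5)) = −1/1209600 · (7.42316e-10 − 9.69423e-10) = 1.87754e-16.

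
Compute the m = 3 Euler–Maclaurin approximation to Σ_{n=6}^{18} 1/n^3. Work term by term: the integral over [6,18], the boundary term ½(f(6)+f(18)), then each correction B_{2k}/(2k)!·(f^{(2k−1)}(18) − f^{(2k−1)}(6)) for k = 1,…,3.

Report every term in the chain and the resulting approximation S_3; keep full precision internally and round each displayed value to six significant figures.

S_3 ≈ 0.0149350

The integral term ∫_6^18 1/x^3 dx = 0.0123457.
½[f(6) + f(18)] = ½[0.00462963 + 0.000171468] = 0.00240055.
Integral + boundary = 0.0147462.
k=1: B_{2}/(2)! × [f^{(1)}(18) − f^{(1)}(6)] = 1/12 × (-2.85780e-05 − (-0.00231481)) = 0.000190520.
Running total after k=1: 0.0149367.
k=2: B_{4}/(4)! × [f^{(3)}(18) − f^{(3)}(6)] = −1/720 × (-1.76407e-06 − (-0.00128601)) = -1.78367e-06.
Running total after k=2: 0.0149350.
k=3: B_{6}/(6)! × [f^{(5)}(18) − f^{(5)}(6)] = 1/30240 × (-2.28676e-07 − (-0.00150034)) = 4.96070e-08.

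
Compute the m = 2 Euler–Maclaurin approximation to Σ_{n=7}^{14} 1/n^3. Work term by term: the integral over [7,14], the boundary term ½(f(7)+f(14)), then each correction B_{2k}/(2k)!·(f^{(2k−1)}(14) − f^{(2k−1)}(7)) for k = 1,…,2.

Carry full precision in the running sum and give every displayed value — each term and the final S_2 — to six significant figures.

∫_7^14 1/x^3 dx evaluates to 0.00765306.
½[f(7) + f(14)] = ½[0.00291545 + 0.000364431] = 0.00163994.
Running total after boundary: 0.00929300.
Correction k=1: B_{2}/2! · (f^{(1)}(14) − f^{(1)}(7)) = 1/12 · (-7.80925e-05 − (-0.00124948)) = 9.76156e-05.
After k=1: 0.00939062.
Correction k=2: B_{4}/4! · (f^{(3)}(14) − f^{(3)}(7)) = −1/720 · (-7.96862e-06 − (-0.000509992)) = -6.97254e-07.

S_2 ≈ 0.00938992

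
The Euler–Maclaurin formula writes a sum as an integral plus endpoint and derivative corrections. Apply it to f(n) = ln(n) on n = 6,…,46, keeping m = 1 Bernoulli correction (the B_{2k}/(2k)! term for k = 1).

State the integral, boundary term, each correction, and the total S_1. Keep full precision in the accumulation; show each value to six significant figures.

S_1 ≈ 128.165

Integral: ∫_6^46 ln(x) dx = 125.367.
Boundary: ½(f(6) + f(46)) = ½(1.79176 + 3.82864) = 2.81020.
Running total after boundary: 128.177.
Correction k=1: B_{2}/2! · (f^{(1)}(46) − f^{(1)}(6)) = 1/12 · (0.0217391 − 0.166667) = -0.0120773.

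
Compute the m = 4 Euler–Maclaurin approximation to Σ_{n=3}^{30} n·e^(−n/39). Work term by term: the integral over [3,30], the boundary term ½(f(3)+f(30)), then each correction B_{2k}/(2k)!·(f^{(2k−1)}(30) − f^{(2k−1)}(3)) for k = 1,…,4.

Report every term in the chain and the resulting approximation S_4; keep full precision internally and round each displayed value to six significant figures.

S_4 ≈ 278.074

The integral term ∫_3^30 x·e^(−x/39) dx = 269.797.
½[f(3) + f(30)] = ½[2.77788 + 13.9011] = 8.33948.
So far: 278.137.
Correction k=1: B_{2}/2! · (f^{(1)}(30) − f^{(1)}(3)) = 1/12 · (0.106931 − 0.854733) = -0.0623168.
Partial sum through k=1: 278.074.
Correction k=2: B_{4}/4! · (f^{(3)}(30) − f^{(3)}(3)) = −1/720 · (0.000679599 − 0.00177952) = 1.52767e-06.
Partial sum through k=2: 278.074.
Correction k=3: B_{6}/6! · (f^{(5)}(30) − f^{(5)}(3)) = 1/30240 · (8.47400e-07 − 1.97047e-06) = -3.71387e-11.
Partial sum through k=3: 278.074.
Correction k=4: B_{8}/8! · (f^{(7)}(30) − f^{(7)}(3)) = −1/1209600 · (8.20505e-10 − 1.82181e-09) = 8.27802e-16.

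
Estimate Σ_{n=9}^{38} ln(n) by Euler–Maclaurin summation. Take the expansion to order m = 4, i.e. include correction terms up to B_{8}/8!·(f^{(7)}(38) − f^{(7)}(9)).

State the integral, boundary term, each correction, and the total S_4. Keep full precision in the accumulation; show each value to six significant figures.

Integral: ∫_9^38 ln(x) dx = 89.4533.
Boundary: ½(f(9) + f(38)) = ½(2.19722 + 3.63759) = 2.91741.
Running total after boundary: 92.3707.
Order-1 term: 1/12 · (0.0263158 − 0.111111) = -0.00706628.
Running total after k=1: 92.3636.
Order-2 term: −1/720 · (3.64485e-05 − 0.00274348) = 3.75977e-06.
Running total after k=2: 92.3636.
Order-3 term: 1/30240 · (3.02896e-07 − 0.000406442) = -1.34305e-08.
Running total after k=3: 92.3636.
Order-4 term: −1/1209600 · (6.29285e-09 − 0.000150534) = 1.24444e-10.

S_4 ≈ 92.3636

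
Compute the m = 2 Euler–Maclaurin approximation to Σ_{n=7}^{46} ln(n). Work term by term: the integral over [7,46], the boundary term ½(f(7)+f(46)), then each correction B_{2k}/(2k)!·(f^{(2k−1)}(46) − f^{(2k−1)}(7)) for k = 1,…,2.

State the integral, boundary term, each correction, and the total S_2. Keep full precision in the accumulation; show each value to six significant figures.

The integral term ∫_7^46 ln(x) dx = 123.496.
½[f(7) + f(46)] = ½[1.94591 + 3.82864] = 2.88728.
So far: 126.383.
k=1: B_{2}/(2)! × [f^{(1)}(46) − f^{(1)}(7)] = 1/12 × (0.0217391 − 0.142857) = -0.0100932.
Running total after k=1: 126.373.
k=2: B_{4}/(4)! × [f^{(3)}(46) − f^{(3)}(7)] = −1/720 × (2.05474e-05 − 0.00583090) = 8.06994e-06.

S_2 ≈ 126.373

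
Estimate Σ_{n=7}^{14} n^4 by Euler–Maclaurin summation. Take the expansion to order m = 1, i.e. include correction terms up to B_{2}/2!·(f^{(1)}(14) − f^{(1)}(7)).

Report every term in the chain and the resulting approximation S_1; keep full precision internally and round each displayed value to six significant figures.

S_1 ≈ 125412

∫_7^14 x^4 dx evaluates to 104203.
½[f(7) + f(14)] = ½[2401.00 + 38416.0] = 20408.5.
So far: 124612.
Order-1 term: 1/12 · (10976.0 − 1372.00) = 800.333.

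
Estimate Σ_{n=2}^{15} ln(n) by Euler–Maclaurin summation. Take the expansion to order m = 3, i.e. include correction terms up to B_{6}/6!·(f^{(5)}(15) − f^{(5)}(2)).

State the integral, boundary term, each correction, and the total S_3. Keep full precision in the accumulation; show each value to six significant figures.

Integral: ∫_2^15 ln(x) dx = 26.2345.
½[f(2) + f(15)] = ½[0.693147 + 2.70805] = 1.70060.
Running total after boundary: 27.9351.
k=1: B_{2}/(2)! × [f^{(1)}(15) − f^{(1)}(2)] = 1/12 × (0.0666667 − 0.500000) = -0.0361111.
Running total after k=1: 27.8989.
k=2: B_{4}/(4)! × [f^{(3)}(15) − f^{(3)}(2)] = −1/720 × (0.000592593 − 0.250000) = 0.000346399.
Running total after k=2: 27.8993.
k=3: B_{6}/(6)! × [f^{(5)}(15) − f^{(5)}(2)] = 1/30240 × (3.16049e-05 − 0.750000) = -2.48005e-05.

S_3 ≈ 27.8993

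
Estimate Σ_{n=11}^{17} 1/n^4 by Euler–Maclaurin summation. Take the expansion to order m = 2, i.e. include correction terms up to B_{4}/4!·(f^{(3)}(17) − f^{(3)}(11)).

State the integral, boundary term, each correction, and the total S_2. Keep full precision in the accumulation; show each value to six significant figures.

S_2 ≈ 0.000224555

The integral term ∫_11^17 1/x^4 dx = 0.000182591.
½[f(11) + f(17)] = ½[6.83013e-05 + 1.19730e-05] = 4.01372e-05.
Running total after boundary: 0.000222728.
Correction k=1: B_{2}/2! · (f^{(1)}(17) − f^{(1)}(11)) = 1/12 · (-2.81719e-06 − (-2.48369e-05)) = 1.83497e-06.
Partial sum through k=1: 0.000224563.
Correction k=2: B_{4}/4! · (f^{(3)}(17) − f^{(3)}(11)) = −1/720 · (-2.92441e-07 − (-6.15790e-06)) = -8.14647e-09.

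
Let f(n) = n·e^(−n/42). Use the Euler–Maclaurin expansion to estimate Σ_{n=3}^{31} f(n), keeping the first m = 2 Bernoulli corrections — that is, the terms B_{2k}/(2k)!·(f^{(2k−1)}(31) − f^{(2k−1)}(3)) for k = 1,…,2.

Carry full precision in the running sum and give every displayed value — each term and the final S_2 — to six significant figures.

S_2 ≈ 302.833

∫_3^31 x·e^(−x/42) dx evaluates to 294.088.
Endpoint term: (f(3) + f(31))/2 = (2.79319 + 14.8187)/2 = 8.80596.
So far: 302.894.
Order-1 term: 1/12 · (0.125197 − 0.864558) = -0.0616135.
Partial sum through k=1: 302.833.
Order-2 term: −1/720 · (0.000612950 − 0.00154574) = 1.29554e-06.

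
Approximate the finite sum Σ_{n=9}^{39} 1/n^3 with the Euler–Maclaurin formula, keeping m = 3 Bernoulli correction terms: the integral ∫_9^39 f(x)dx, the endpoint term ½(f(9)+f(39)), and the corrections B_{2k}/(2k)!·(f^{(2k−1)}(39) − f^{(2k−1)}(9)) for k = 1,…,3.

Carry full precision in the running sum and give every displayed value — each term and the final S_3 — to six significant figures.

∫_9^39 1/x^3 dx evaluates to 0.00584411.
Endpoint term: (f(9) + f(39))/2 = (0.00137174 + 1.68580e-05)/2 = 0.000694300.
Running total after boundary: 0.00653841.
k=1: B_{2}/(2)! × [f^{(1)}(39) − f^{(1)}(9)] = 1/12 × (-1.29677e-06 − (-0.000457247)) = 3.79959e-05.
Running total after k=1: 0.00657640.
k=2: B_{4}/(4)! × [f^{(3)}(39) − f^{(3)}(9)] = −1/720 × (-1.70515e-08 − (-0.000112901)) = -1.56783e-07.
Running total after k=2: 0.00657625.
k=3: B_{6}/(6)! × [f^{(5)}(39) − f^{(5)}(9)] = 1/30240 × (-4.70851e-10 − (-5.85410e-05)) = 1.93587e-09.

S_3 ≈ 0.00657625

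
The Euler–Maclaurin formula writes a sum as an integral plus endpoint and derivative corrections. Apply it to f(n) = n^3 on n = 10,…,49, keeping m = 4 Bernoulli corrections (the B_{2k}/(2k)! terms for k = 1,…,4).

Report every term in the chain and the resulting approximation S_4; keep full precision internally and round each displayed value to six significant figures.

The integral term ∫_10^49 x^3 dx = 1.43870e+06.
Boundary: ½(f(10) + f(49)) = ½(1000.00 + 117649) = 59324.5.
Integral + boundary = 1.49802e+06.
Order-1 term: 1/12 · (7203.00 − 300.000) = 575.250.
Partial sum through k=1: 1.49860e+06.
Order-2 term: −1/720 · (6.00000 − 6.00000) = 0.00000.
Partial sum through k=2: 1.49860e+06.
Order-3 term: 1/30240 · (0.00000 − 0.00000) = 0.00000.
Partial sum through k=3: 1.49860e+06.
Order-4 term: −1/1209600 · (0.00000 − 0.00000) = 0.00000.

S_4 ≈ 1.49860e+06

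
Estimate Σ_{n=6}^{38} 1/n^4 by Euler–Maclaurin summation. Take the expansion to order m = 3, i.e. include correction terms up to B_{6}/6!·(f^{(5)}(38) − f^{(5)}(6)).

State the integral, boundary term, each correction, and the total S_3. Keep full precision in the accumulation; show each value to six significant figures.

S_3 ≈ 0.00196547

The integral term ∫_6^38 1/x^4 dx = 0.00153714.
Endpoint term: (f(6) + f(38))/2 = (0.000771605 + 4.79585e-07)/2 = 0.000386042.
So far: 0.00192318.
Correction k=1: B_{2}/2! · (f^{(1)}(38) − f^{(1)}(6)) = 1/12 · (-5.04826e-08 − (-0.000514403)) = 4.28627e-05.
After k=1: 0.00196604.
Correction k=2: B_{4}/4! · (f^{(3)}(38) − f^{(3)}(6)) = −1/720 · (-1.04881e-09 − (-0.000428669)) = -5.95373e-07.
After k=2: 0.00196544.
Correction k=3: B_{6}/6! · (f^{(5)}(38) − f^{(5)}(6)) = 1/30240 · (-4.06740e-11 − (-0.000666819)) = 2.20509e-08.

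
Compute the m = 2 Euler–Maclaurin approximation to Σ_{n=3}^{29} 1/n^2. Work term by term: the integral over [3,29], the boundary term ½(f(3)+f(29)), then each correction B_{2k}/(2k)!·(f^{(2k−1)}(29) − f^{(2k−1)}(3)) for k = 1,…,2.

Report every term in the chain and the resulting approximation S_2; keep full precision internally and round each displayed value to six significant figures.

S_2 ≈ 0.361029

Integral: ∫_3^29 1/x^2 dx = 0.298851.
½[f(3) + f(29)] = ½[0.111111 + 0.00118906] = 0.0561501.
Running total after boundary: 0.355001.
Correction k=1: B_{2}/2! · (f^{(1)}(29) − f^{(1)}(3)) = 1/12 · (-8.20042e-05 − (-0.0740741)) = 0.00616601.
After k=1: 0.361167.
Correction k=2: B_{4}/4! · (f^{(3)}(29) − f^{(3)}(3)) = −1/720 · (-1.17010e-06 − (-0.0987654)) = -0.000137173.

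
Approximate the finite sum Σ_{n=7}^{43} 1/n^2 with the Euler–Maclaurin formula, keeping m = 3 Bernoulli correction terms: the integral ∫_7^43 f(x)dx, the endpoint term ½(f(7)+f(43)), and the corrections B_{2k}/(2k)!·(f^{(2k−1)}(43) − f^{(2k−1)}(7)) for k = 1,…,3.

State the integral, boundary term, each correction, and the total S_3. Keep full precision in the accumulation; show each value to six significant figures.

∫_7^43 1/x^2 dx evaluates to 0.119601.
Endpoint term: (f(7) + f(43))/2 = (0.0204082 + 0.000540833)/2 = 0.0104745.
Integral + boundary = 0.130076.
Order-1 term: 1/12 · (-2.51550e-05 − (-0.00583090)) = 0.000483812.
Partial sum through k=1: 0.130560.
Order-2 term: −1/720 · (-1.63256e-07 − (-0.00142798)) = -1.98307e-06.
Partial sum through k=2: 0.130558.
Order-3 term: 1/30240 · (-2.64883e-09 − (-0.000874271)) = 2.89110e-08.

S_3 ≈ 0.130558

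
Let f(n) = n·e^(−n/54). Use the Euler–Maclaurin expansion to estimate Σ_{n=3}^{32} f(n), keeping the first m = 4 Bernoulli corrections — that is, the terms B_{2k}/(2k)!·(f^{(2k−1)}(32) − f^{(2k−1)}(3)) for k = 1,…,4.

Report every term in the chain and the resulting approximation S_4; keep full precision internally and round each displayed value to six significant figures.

∫_3^32 x·e^(−x/54) dx evaluates to 344.033.
½[f(3) + f(32)] = ½[2.83788 + 17.6925] = 10.2652.
Running total after boundary: 354.298.
k=1: B_{2}/(2)! × [f^{(1)}(32) − f^{(1)}(3)] = 1/12 × (0.225252 − 0.893406) = -0.0556795.
After k=1: 354.242.
k=2: B_{4}/(4)! × [f^{(3)}(32) − f^{(3)}(3)] = −1/720 × (0.000456460 − 0.000955187) = 6.92677e-07.
After k=2: 354.242.
k=3: B_{6}/(6)! × [f^{(5)}(32) − f^{(5)}(3)] = 1/30240 × (2.86582e-07 − 5.50066e-07) = -8.71311e-12.
After k=3: 354.242.
k=4: B_{8}/(8)! × [f^{(7)}(32) − f^{(7)}(3)] = −1/1209600 × (1.42876e-10 − 2.64940e-10) = 1.00912e-16.

S_4 ≈ 354.242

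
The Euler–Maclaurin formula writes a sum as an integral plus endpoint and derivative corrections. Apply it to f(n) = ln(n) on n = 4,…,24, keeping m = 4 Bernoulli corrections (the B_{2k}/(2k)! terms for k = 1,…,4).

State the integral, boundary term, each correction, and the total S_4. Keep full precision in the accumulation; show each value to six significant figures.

S_4 ≈ 52.9930

∫_4^24 ln(x) dx evaluates to 50.7281.
Boundary: ½(f(4) + f(24)) = ½(1.38629 + 3.17805) = 2.28217.
Integral + boundary = 53.0103.
k=1: B_{2}/(2)! × [f^{(1)}(24) − f^{(1)}(4)] = 1/12 × (0.0416667 − 0.250000) = -0.0173611.
Running total after k=1: 52.9929.
k=2: B_{4}/(4)! × [f^{(3)}(24) − f^{(3)}(4)] = −1/720 × (0.000144676 − 0.0312500) = 4.32018e-05.
Running total after k=2: 52.9930.
k=3: B_{6}/(6)! × [f^{(5)}(24) − f^{(5)}(4)] = 1/30240 × (3.01408e-06 − 0.0234375) = -7.74950e-07.
Running total after k=3: 52.9930.
k=4: B_{8}/(8)! × [f^{(7)}(24) − f^{(7)}(4)] = −1/1209600 × (1.56983e-07 − 0.0439453) = 3.63303e-08.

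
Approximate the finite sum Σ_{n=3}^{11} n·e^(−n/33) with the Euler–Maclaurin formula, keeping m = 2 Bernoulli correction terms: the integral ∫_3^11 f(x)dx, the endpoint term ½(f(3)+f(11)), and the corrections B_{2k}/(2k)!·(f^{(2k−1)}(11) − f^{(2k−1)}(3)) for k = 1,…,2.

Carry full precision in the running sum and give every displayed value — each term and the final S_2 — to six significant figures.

The integral term ∫_3^11 x·e^(−x/33) dx = 44.3602.
Boundary: ½(f(3) + f(11)) = ½(2.73930 + 7.88184) = 5.31057.
Integral + boundary = 49.6708.
Order-1 term: 1/12 · (0.477688 − 0.830092) = -0.0293670.
Partial sum through k=1: 49.6414.
Order-2 term: −1/720 · (0.00175459 − 0.00243920) = 9.50850e-07.

S_2 ≈ 49.6414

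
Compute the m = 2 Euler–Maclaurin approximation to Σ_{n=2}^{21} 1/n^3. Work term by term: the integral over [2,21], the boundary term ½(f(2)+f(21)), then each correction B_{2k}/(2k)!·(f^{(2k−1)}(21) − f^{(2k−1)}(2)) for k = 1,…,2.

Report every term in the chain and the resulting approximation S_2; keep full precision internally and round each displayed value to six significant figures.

Integral: ∫_2^21 1/x^3 dx = 0.123866.
Endpoint term: (f(2) + f(21))/2 = (0.125000 + 0.000107980)/2 = 0.0625540.
So far: 0.186420.
Correction k=1: B_{2}/2! · (f^{(1)}(21) − f^{(1)}(2)) = 1/12 · (-1.54257e-05 − (-0.187500)) = 0.0156237.
Partial sum through k=1: 0.202044.
Correction k=2: B_{4}/4! · (f^{(3)}(21) − f^{(3)}(2)) = −1/720 · (-6.99577e-07 − (-0.937500)) = -0.00130208.

S_2 ≈ 0.200742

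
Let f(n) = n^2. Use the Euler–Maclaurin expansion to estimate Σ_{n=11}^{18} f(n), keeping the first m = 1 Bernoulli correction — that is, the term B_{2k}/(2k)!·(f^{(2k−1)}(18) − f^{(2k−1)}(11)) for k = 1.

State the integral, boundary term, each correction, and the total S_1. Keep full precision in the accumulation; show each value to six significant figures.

The integral term ∫_11^18 x^2 dx = 1500.33.
½[f(11) + f(18)] = ½[121.000 + 324.000] = 222.500.
Running total after boundary: 1722.83.
Correction k=1: B_{2}/2! · (f^{(1)}(18) − f^{(1)}(11)) = 1/12 · (36.0000 − 22.0000) = 1.16667.

S_1 ≈ 1724.00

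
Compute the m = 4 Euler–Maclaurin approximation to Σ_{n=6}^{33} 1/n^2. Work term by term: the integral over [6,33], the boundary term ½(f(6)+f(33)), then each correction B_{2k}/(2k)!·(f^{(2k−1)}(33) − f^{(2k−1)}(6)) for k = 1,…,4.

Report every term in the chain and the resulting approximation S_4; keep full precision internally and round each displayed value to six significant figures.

The integral term ∫_6^33 1/x^2 dx = 0.136364.
Boundary: ½(f(6) + f(33)) = ½(0.0277778 + 0.000918274) = 0.0143480.
Integral + boundary = 0.150712.
Correction k=1: B_{2}/2! · (f^{(1)}(33) − f^{(1)}(6)) = 1/12 · (-5.56529e-05 − (-0.00925926)) = 0.000766967.
Partial sum through k=1: 0.151479.
Correction k=2: B_{4}/4! · (f^{(3)}(33) − f^{(3)}(6)) = −1/720 · (-6.13256e-07 − (-0.00308642)) = -4.28584e-06.
Partial sum through k=2: 0.151474.
Correction k=3: B_{6}/6! · (f^{(5)}(33) − f^{(5)}(6)) = 1/30240 · (-1.68941e-08 − (-0.00257202)) = 8.50529e-08.
Partial sum through k=3: 0.151474.
Correction k=4: B_{8}/8! · (f^{(7)}(33) − f^{(7)}(6)) = −1/1209600 · (-8.68750e-10 − (-0.00400091)) = -3.30763e-09.

S_4 ≈ 0.151474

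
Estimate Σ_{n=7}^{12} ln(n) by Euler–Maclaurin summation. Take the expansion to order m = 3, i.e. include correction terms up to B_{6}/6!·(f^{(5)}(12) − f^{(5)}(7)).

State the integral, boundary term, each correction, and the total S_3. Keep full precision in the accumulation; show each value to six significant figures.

Integral: ∫_7^12 ln(x) dx = 11.1975.
Endpoint term: (f(7) + f(12))/2 = (1.94591 + 2.48491)/2 = 2.21541.
So far: 13.4129.
k=1: B_{2}/(2)! × [f^{(1)}(12) − f^{(1)}(7)] = 1/12 × (0.0833333 − 0.142857) = -0.00496032.
Running total after k=1: 13.4080.
k=2: B_{4}/(4)! × [f^{(3)}(12) − f^{(3)}(7)] = −1/720 × (0.00115741 − 0.00583090) = 6.49097e-06.
Running total after k=2: 13.4080.
k=3: B_{6}/(6)! × [f^{(5)}(12) − f^{(5)}(7)] = 1/30240 × (9.64506e-05 − 0.00142798) = -4.40319e-08.

S_3 ≈ 13.4080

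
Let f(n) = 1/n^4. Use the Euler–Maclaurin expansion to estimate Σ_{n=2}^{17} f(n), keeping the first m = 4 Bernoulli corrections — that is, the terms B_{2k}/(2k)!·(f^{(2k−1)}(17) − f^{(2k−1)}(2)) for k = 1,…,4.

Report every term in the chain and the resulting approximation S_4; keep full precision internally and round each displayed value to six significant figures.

S_4 ≈ 0.0821590

Integral: ∫_2^17 1/x^4 dx = 0.0415988.
Boundary: ½(f(2) + f(17)) = ½(0.0625000 + 1.19730e-05) = 0.0312560.
So far: 0.0728548.
k=1: B_{2}/(2)! × [f^{(1)}(17) − f^{(1)}(2)] = 1/12 × (-2.81719e-06 − (-0.125000)) = 0.0104164.
After k=1: 0.0832712.
k=2: B_{4}/(4)! × [f^{(3)}(17) − f^{(3)}(2)] = −1/720 × (-2.92441e-07 − (-0.937500)) = -0.00130208.
After k=2: 0.0819692.
k=3: B_{6}/(6)! × [f^{(5)}(17) − f^{(5)}(2)] = 1/30240 × (-5.66668e-08 − (-13.1250)) = 0.000434028.
After k=3: 0.0824032.
k=4: B_{8}/(8)! × [f^{(7)}(17) − f^{(7)}(2)] = −1/1209600 × (-1.76471e-08 − (-295.312)) = -0.000244141.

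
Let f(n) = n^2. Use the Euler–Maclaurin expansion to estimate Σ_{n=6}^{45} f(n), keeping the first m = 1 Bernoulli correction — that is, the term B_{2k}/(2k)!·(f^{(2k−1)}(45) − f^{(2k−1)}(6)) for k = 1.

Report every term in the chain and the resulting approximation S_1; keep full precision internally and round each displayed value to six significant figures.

The integral term ∫_6^45 x^2 dx = 30303.0.
Endpoint term: (f(6) + f(45))/2 = (36.0000 + 2025.00)/2 = 1030.50.
So far: 31333.5.
Correction k=1: B_{2}/2! · (f^{(1)}(45) − f^{(1)}(6)) = 1/12 · (90.0000 − 12.0000) = 6.50000.

S_1 ≈ 31340.0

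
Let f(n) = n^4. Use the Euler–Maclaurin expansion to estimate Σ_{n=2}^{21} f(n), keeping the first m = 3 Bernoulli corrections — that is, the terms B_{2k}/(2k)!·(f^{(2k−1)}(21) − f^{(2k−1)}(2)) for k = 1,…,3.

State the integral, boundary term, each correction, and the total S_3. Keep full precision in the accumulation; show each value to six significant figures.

S_3 ≈ 917146

∫_2^21 x^4 dx evaluates to 816814.
Boundary: ½(f(2) + f(21)) = ½(16.0000 + 194481) = 97248.5.
Integral + boundary = 914062.
Correction k=1: B_{2}/2! · (f^{(1)}(21) − f^{(1)}(2)) = 1/12 · (37044.0 − 32.0000) = 3084.33.
Running total after k=1: 917147.
Correction k=2: B_{4}/4! · (f^{(3)}(21) − f^{(3)}(2)) = −1/720 · (504.000 − 48.0000) = -0.633333.
Running total after k=2: 917146.
Correction k=3: B_{6}/6! · (f^{(5)}(21) − f^{(5)}(2)) = 1/30240 · (0.00000 − 0.00000) = 0.00000.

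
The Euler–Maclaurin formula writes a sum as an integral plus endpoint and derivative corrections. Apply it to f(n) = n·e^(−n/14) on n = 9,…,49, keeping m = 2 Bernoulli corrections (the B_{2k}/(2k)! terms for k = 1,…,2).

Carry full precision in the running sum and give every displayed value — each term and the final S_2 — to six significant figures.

∫_9^49 x·e^(−x/14) dx evaluates to 142.670.
Boundary: ½(f(9) + f(49)) = ½(4.73209 + 1.47967) = 3.10588.
Running total after boundary: 145.776.
Correction k=1: B_{2}/2! · (f^{(1)}(49) − f^{(1)}(9)) = 1/12 · (-0.0754935 − 0.187781) = -0.0219396.
Running total after k=1: 145.754.
Correction k=2: B_{4}/4! · (f^{(3)}(49) − f^{(3)}(9)) = −1/720 · (-7.70341e-05 − 0.00632325) = 8.88929e-06.

S_2 ≈ 145.754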